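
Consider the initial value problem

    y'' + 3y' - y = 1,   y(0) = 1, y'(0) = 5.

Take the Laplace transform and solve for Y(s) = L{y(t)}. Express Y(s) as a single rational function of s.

Take the Laplace transform of both sides.
The derivative rules (L{y''} = s^2 Y - s·y(0) - y'(0) and L{y'} = sY - y(0), with y(0) = 1, y'(0) = 5) turn the left side into (s^2 + 3*s - 1)Y - (s + 8).
The right side is L{1} = 1/s.
So (s^2 + 3*s - 1)Y = 1/s + (s + 8).
Solve for Y(s) and write it as one ratio of polynomials.

Y(s) = (s^2 + 8*s + 1)/(s^3 + 3*s^2 - s)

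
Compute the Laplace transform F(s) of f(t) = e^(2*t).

F(s) = 1/(s - 2)

L{1} = 1/s.
By the first shifting theorem, multiplying by e^(2t) replaces s with s - 2.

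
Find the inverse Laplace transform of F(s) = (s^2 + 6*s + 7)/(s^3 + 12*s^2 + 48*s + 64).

Factor the denominator: s^3 + 12*s^2 + 48*s + 64 = (s + 4)^3.
Partial fraction decomposition gives [1/(s + 4)] + [-2/(s + 4)^2] + [-1/(s + 4)^3].
Invert each term: 1/(s + 4) ↔ e^(-4t); -2/(s + 4)^2 ↔ -2t·e^(-4t); -1/(s + 4)^3 ↔ (-1/2)t^2·e^(-4t).

-t^2*exp(-4*t)/2 - 2*t*exp(-4*t) + exp(-4*t)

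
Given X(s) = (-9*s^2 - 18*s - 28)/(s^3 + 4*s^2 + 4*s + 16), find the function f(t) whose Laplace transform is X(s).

f(t) = -sin(2*t) - 4*cos(2*t) - 5*exp(-4*t)

Factor the denominator: s^3 + 4*s^2 + 4*s + 16 = (s + 4)*(s^2 + 4).
Partial fraction decomposition gives [-5/(s + 4)] + [-4*s/(s^2 + 4)] + [-2/(s^2 + 4)].
Invert each term: -5/(s + 4) ↔ -5e^(-4t); -4·s/(s^2 + 4) ↔ -4cos(2t); -1·2/(s^2 + 4) ↔ -sin(2t).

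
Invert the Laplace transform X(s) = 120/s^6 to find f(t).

Since L{t^5} = 5!/s^6 = 120/s^6, the inverse is t^5.

f(t) = t^5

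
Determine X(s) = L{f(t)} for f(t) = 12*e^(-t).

L{12} = 12/s.
By the first shifting theorem, multiplying by e^(-t) replaces s with s + 1.

X(s) = 12/(s + 1)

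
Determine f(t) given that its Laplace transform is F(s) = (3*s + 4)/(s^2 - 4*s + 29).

f(t) = 2*exp(2*t)*sin(5*t) + 3*exp(2*t)*cos(5*t)

Complete the square in the denominator: s^2 - 4*s + 29 = (s - 2)^2 + 5^2.
Split the numerator to match: 3*s + 4 = 3·(s - 2) + 2·5.
Invert each term: 3·(s - 2)/((s - 2)^2 + 25) ↔ 3e^(2t)cos(5t); 2·5/((s - 2)^2 + 25) ↔ 2e^(2t)sin(5t).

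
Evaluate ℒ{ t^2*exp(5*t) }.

2/(s - 5)^3

L{e^(5t)} = 1/(s - 5).
Then apply L{t^2·g(t)} = (-1)^2 d^2/ds^2[G(s)] with G(s) = 1/(s - 5):
differentiating 2 times and applying the sign gives 2/(s - 5)^3.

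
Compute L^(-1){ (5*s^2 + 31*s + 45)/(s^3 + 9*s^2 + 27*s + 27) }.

Factor the denominator: s^3 + 9*s^2 + 27*s + 27 = (s + 3)^3.
Partial fraction decomposition gives [5/(s + 3)] + [(s + 3)^(-2)] + [-3/(s + 3)^3].
Invert each term: 5/(s + 3) ↔ 5e^(-3t); 1/(s + 3)^2 ↔ t·e^(-3t); -3/(s + 3)^3 ↔ (-3/2)t^2·e^(-3t).

-3*t^2*exp(-3*t)/2 + t*exp(-3*t) + 5*exp(-3*t)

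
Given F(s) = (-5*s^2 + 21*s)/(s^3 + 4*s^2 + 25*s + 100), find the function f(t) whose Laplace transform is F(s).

f(t) = 5*sin(5*t) - cos(5*t) - 4*exp(-4*t)

Factor the denominator: s^3 + 4*s^2 + 25*s + 100 = (s + 4)*(s^2 + 25).
Partial fraction decomposition gives [-4/(s + 4)] + [-s/(s^2 + 25)] + [25/(s^2 + 25)].
Invert each term: -4/(s + 4) ↔ -4e^(-4t); -1·s/(s^2 + 25) ↔ -cos(5t); 5·5/(s^2 + 25) ↔ 5sin(5t).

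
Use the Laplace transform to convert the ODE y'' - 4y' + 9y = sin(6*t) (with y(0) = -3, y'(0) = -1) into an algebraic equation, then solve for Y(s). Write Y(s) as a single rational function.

Y(s) = (-3*s^3 + 11*s^2 - 108*s + 402)/(s^4 - 4*s^3 + 45*s^2 - 144*s + 324)

Transform both sides with L{·}.
Using L{y''} = s^2 Y - s·y(0) - y'(0) and L{y'} = sY - y(0), with y(0) = -3, y'(0) = -1, the left side becomes (s^2 - 4*s + 9)Y - (-3*s + 11).
The right side is L{sin(6*t)} = 6/(s^2 + 36).
So (s^2 - 4*s + 9)Y = 6/(s^2 + 36) + (-3*s + 11).
Solve for Y(s) and write it as one ratio of polynomials.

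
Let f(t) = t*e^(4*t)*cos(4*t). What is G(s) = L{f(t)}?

L{cos(4t)} = s/(s^2 + 16).
Multiplying by e^(4t) shifts s → s - 4, so L{e^(4*t)*cos(4*t)} = (s - 4)/((s - 4)^2 + 16).
Then apply L{t·g(t)} = -d/ds[H(s)] with H(s) = (s - 4)/((s - 4)^2 + 16):
differentiating 1 time and applying the sign gives s*(s - 8)/(s^2 - 8*s + 32)^2.

G(s) = s*(s - 8)/(s^2 - 8*s + 32)^2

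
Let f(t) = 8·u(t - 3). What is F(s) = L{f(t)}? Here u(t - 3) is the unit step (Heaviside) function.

F(s) = 8*exp(-3*s)/s

By the second shifting theorem, L{u(t - c)·g(t - c)} = e^(-cs)·G(s) with c = 3 and G(s) = L{g(t)}.
L{8} = 8/s.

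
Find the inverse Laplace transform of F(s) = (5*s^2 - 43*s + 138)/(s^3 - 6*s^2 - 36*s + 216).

5*t*exp(6*t) + exp(6*t) + 4*exp(-6*t)

Factor the denominator: s^3 - 6*s^2 - 36*s + 216 = (s - 6)^2*(s + 6).
Partial fraction decomposition gives [1/(s - 6)] + [5/(s - 6)^2] + [4/(s + 6)].
Invert each term: 1/(s - 6) ↔ e^(6t); 5/(s - 6)^2 ↔ 5t·e^(6t); 4/(s + 6) ↔ 4e^(-6t).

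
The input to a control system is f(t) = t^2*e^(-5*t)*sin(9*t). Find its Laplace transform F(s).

L{sin(9t)} = 9/(s^2 + 81).
Multiplying by e^(-5t) shifts s → s + 5, so L{e^(-5*t)*sin(9*t)} = 9/((s + 5)^2 + 81).
Then apply L{t^2·g(t)} = (-1)^2 d^2/ds^2[G(s)] with G(s) = 9/((s + 5)^2 + 81):
differentiating 2 times and applying the sign gives 54*(s^2 + 10*s - 2)/(s^2 + 10*s + 106)^3.

F(s) = 54*(s^2 + 10*s - 2)/(s^2 + 10*s + 106)^3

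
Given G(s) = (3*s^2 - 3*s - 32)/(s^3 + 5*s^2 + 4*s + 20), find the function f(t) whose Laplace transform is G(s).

f(t) = -4*sin(2*t) + cos(2*t) + 2*exp(-5*t)

Factor the denominator: s^3 + 5*s^2 + 4*s + 20 = (s + 5)*(s^2 + 4).
Partial fraction decomposition gives [2/(s + 5)] + [s/(s^2 + 4)] + [-8/(s^2 + 4)].
Invert each term: 2/(s + 5) ↔ 2e^(-5t); 1·s/(s^2 + 4) ↔ cos(2t); -4·2/(s^2 + 4) ↔ -4sin(2t).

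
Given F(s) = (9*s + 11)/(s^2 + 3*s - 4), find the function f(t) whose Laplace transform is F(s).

Factor the denominator: s^2 + 3*s - 4 = (s - 1)*(s + 4).
Partial fraction decomposition gives [5/(s + 4)] + [4/(s - 1)].
Invert each term: 5/(s + 4) ↔ 5e^(-4t); 4/(s - 1) ↔ 4e^(t).

f(t) = 4*exp(t) + 5*exp(-4*t)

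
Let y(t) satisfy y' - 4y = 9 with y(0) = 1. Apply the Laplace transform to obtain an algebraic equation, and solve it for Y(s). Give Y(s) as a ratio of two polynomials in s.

Y(s) = (s + 9)/(s^2 - 4*s)

Laplace-transform each side.
The derivative rules (L{y'} = sY - y(0) = sY - 1) turn the left side into (s - 4)Y - (1).
The right side is L{9} = 9/s.
So (s - 4)Y = 9/s + (1).
Solve for Y(s) and write it as one ratio of polynomials.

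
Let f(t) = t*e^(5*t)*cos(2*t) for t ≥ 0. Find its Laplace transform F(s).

F(s) = (s - 7)*(s - 3)/(s^2 - 10*s + 29)^2

L{cos(2t)} = s/(s^2 + 4).
Multiplying by e^(5t) shifts s → s - 5, so L{e^(5*t)*cos(2*t)} = (s - 5)/((s - 5)^2 + 4).
Then apply L{t·g(t)} = -d/ds[G(s)] with G(s) = (s - 5)/((s - 5)^2 + 4):
differentiating 1 time and applying the sign gives (s - 7)*(s - 3)/(s^2 - 10*s + 29)^2.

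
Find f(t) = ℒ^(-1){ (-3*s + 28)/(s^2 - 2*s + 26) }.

f(t) = 5*exp(t)*sin(5*t) - 3*exp(t)*cos(5*t)

Complete the square in the denominator: s^2 - 2*s + 26 = (s - 1)^2 + 5^2.
Split the numerator to match: -3*s + 28 = -3·(s - 1) + 5·5.
Invert each term: -3·(s - 1)/((s - 1)^2 + 25) ↔ -3e^(t)cos(5t); 5·5/((s - 1)^2 + 25) ↔ 5e^(t)sin(5t).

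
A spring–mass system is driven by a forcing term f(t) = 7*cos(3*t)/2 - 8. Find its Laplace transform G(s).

The transform is linear, so treat each term independently.
(7/2)·[L{cos(3t)} = s/(s^2 + 9)]; L{-8} = -8/s.

G(s) = 7*s/(2*(s^2 + 9)) - 8/s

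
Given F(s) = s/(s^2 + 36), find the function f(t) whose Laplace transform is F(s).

Since L{cos(6t)} = s/(s^2 + 36), the inverse is cos(6*t).

f(t) = cos(6*t)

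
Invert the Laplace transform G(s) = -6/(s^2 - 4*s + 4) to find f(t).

Rewrite the denominator: s^2 - 4*s + 4 = (s - 2)^2.
The form in (s - 2) signals a first-shifting-theorem factor e^(2t).
Since L{t} = 1!/s^2 = 1/s^2, the inverse is t*exp(2*t), scaled by -6.

f(t) = -6*t*exp(2*t)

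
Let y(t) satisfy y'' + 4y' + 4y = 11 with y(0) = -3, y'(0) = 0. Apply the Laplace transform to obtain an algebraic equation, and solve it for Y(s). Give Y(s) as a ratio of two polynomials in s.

Y(s) = (-3*s^2 - 12*s + 11)/(s^3 + 4*s^2 + 4*s)

Apply the Laplace transform to the equation.
The derivative rules (L{y''} = s^2 Y - s·y(0) - y'(0) and L{y'} = sY - y(0), with y(0) = -3, y'(0) = 0) turn the left side into (s^2 + 4*s + 4)Y - (-3*s - 12).
The right side is L{11} = 11/s.
So (s^2 + 4*s + 4)Y = 11/s + (-3*s - 12).
Isolate Y and clear denominators.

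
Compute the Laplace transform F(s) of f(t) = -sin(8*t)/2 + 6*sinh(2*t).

F(s) = -4/(s^2 + 64) + 12/(s^2 - 4)

Apply the Laplace transform termwise.
(6)·[L{sinh(2t)} = 2/(s^2 - 4)]; (-1/2)·[L{sin(8t)} = 8/(s^2 + 64)].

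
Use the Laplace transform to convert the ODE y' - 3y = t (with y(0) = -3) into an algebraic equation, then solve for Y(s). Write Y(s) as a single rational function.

Take the Laplace transform of both sides.
The derivative rules (L{y'} = sY - y(0) = sY - (-3)) turn the left side into (s - 3)Y - (-3).
The right side is L{t} = s^(-2).
So (s - 3)Y = s^(-2) + (-3).
Divide through and combine into a single rational function.

Y(s) = (-3*s^2 + 1)/(s^3 - 3*s^2)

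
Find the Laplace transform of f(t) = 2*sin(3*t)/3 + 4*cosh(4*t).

The transform is linear, so treat each term independently.
(4)·[L{cosh(4t)} = s/(s^2 - 16)]; (2/3)·[L{sin(3t)} = 3/(s^2 + 9)].

4*s/(s^2 - 16) + 2/(s^2 + 9)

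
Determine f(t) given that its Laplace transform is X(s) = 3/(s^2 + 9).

f(t) = sin(3*t)

Since L{sin(3t)} = 3/(s^2 + 9), the inverse is sin(3*t).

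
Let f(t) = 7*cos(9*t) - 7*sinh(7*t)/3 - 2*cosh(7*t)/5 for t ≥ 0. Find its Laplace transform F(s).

By linearity of the Laplace transform, transform each term separately.
(-2/5)·[L{cosh(7t)} = s/(s^2 - 49)]; (7)·[L{cos(9t)} = s/(s^2 + 81)]; (-7/3)·[L{sinh(7t)} = 7/(s^2 - 49)].

F(s) = 7*s/(s^2 + 81) - 2*s/(5*(s^2 - 49)) - 49/(3*(s^2 - 49))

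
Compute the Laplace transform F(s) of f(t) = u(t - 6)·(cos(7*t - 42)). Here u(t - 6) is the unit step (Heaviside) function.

By the second shifting theorem, L{u(t - c)·g(t - c)} = e^(-cs)·G(s) with c = 6 and G(s) = L{g(t)}.
L{cos(7t)} = s/(s^2 + 49).

F(s) = s*exp(-6*s)/(s^2 + 49)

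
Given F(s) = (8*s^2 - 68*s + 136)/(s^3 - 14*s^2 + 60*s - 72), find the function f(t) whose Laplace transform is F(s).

Factor the denominator: s^3 - 14*s^2 + 60*s - 72 = (s - 6)^2*(s - 2).
Partial fraction decomposition gives [6/(s - 6)] + [4/(s - 6)^2] + [2/(s - 2)].
Invert each term: 6/(s - 6) ↔ 6e^(6t); 4/(s - 6)^2 ↔ 4t·e^(6t); 2/(s - 2) ↔ 2e^(2t).

f(t) = 4*t*exp(6*t) + 6*exp(6*t) + 2*exp(2*t)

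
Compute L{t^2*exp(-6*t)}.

L{e^(-6t)} = 1/(s + 6).
Then apply L{t^2·g(t)} = (-1)^2 d^2/ds^2[H(s)] with H(s) = 1/(s + 6):
differentiating 2 times and applying the sign gives 2/(s + 6)^3.

2/(s + 6)^3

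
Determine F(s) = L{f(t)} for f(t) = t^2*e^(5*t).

L{e^(5t)} = 1/(s - 5).
Then apply L{t^2·g(t)} = (-1)^2 d^2/ds^2[G(s)] with G(s) = 1/(s - 5):
differentiating 2 times and applying the sign gives 2/(s - 5)^3.

F(s) = 2/(s - 5)^3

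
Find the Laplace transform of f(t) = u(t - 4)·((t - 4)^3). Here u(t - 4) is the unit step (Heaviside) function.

6*exp(-4*s)/s^4

By the second shifting theorem, L{u(t - c)·g(t - c)} = e^(-cs)·H(s) with c = 4 and H(s) = L{g(t)}.
L{t^3} = 3!/s^4 = 6/s^4.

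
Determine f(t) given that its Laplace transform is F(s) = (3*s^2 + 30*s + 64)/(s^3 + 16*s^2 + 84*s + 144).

f(t) = 4*t*exp(-6*t) - 2*exp(-4*t) + 5*exp(-6*t)

Factor the denominator: s^3 + 16*s^2 + 84*s + 144 = (s + 4)*(s + 6)^2.
Partial fraction decomposition gives [5/(s + 6)] + [4/(s + 6)^2] + [-2/(s + 4)].
Invert each term: 5/(s + 6) ↔ 5e^(-6t); 4/(s + 6)^2 ↔ 4t·e^(-6t); -2/(s + 4) ↔ -2e^(-4t).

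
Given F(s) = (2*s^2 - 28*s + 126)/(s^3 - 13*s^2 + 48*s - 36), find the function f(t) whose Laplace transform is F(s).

f(t) = 6*t*exp(6*t) - 2*exp(6*t) + 4*exp(t)

Factor the denominator: s^3 - 13*s^2 + 48*s - 36 = (s - 6)^2*(s - 1).
Partial fraction decomposition gives [-2/(s - 6)] + [6/(s - 6)^2] + [4/(s - 1)].
Invert each term: -2/(s - 6) ↔ -2e^(6t); 6/(s - 6)^2 ↔ 6t·e^(6t); 4/(s - 1) ↔ 4e^(t).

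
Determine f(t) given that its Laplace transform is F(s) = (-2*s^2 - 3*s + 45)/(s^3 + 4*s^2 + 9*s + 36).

Factor the denominator: s^3 + 4*s^2 + 9*s + 36 = (s + 4)*(s^2 + 9).
Partial fraction decomposition gives [1/(s + 4)] + [-3*s/(s^2 + 9)] + [9/(s^2 + 9)].
Invert each term: 1/(s + 4) ↔ e^(-4t); -3·s/(s^2 + 9) ↔ -3cos(3t); 3·3/(s^2 + 9) ↔ 3sin(3t).

f(t) = 3*sin(3*t) - 3*cos(3*t) + exp(-4*t)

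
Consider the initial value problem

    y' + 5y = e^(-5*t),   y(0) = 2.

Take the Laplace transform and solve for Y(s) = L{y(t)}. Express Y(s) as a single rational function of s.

Laplace-transform each side.
Using L{y'} = sY - y(0) = sY - 2, the left side becomes (s + 5)Y - (2).
The right side is L{e^(-5*t)} = 1/(s + 5).
So (s + 5)Y = 1/(s + 5) + (2).
Solve for Y(s) and write it as one ratio of polynomials.

Y(s) = (2*s + 11)/(s^2 + 10*s + 25)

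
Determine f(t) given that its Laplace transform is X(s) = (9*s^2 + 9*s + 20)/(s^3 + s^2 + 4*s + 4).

f(t) = 2*sin(2*t) + 5*cos(2*t) + 4*exp(-t)

Factor the denominator: s^3 + s^2 + 4*s + 4 = (s + 1)*(s^2 + 4).
Partial fraction decomposition gives [4/(s + 1)] + [5*s/(s^2 + 4)] + [4/(s^2 + 4)].
Invert each term: 4/(s + 1) ↔ 4e^(-t); 5·s/(s^2 + 4) ↔ 5cos(2t); 2·2/(s^2 + 4) ↔ 2sin(2t).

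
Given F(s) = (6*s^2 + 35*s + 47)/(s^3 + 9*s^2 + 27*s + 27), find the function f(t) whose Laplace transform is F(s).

f(t) = -2*t^2*exp(-3*t) - t*exp(-3*t) + 6*exp(-3*t)

Factor the denominator: s^3 + 9*s^2 + 27*s + 27 = (s + 3)^3.
Partial fraction decomposition gives [6/(s + 3)] + [-1/(s + 3)^2] + [-4/(s + 3)^3].
Invert each term: 6/(s + 3) ↔ 6e^(-3t); -1/(s + 3)^2 ↔ -t·e^(-3t); -4/(s + 3)^3 ↔ (-2)t^2·e^(-3t).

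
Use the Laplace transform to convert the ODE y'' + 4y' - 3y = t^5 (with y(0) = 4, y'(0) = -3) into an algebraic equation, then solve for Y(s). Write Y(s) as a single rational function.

Laplace-transform each side.
The derivative rules (L{y''} = s^2 Y - s·y(0) - y'(0) and L{y'} = sY - y(0), with y(0) = 4, y'(0) = -3) turn the left side into (s^2 + 4*s - 3)Y - (4*s + 13).
The right side is L{t^5} = 120/s^6.
So (s^2 + 4*s - 3)Y = 120/s^6 + (4*s + 13).
Solve for Y(s) and write it as one ratio of polynomials.

Y(s) = (4*s^7 + 13*s^6 + 120)/(s^8 + 4*s^7 - 3*s^6)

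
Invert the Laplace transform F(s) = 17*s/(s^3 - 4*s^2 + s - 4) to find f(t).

f(t) = 4*exp(4*t) + sin(t) - 4*cos(t)

Factor the denominator: s^3 - 4*s^2 + s - 4 = (s - 4)*(s^2 + 1).
Partial fraction decomposition gives [4/(s - 4)] + [-4*s/(s^2 + 1)] + [1/(s^2 + 1)].
Invert each term: 4/(s - 4) ↔ 4e^(4t); -4·s/(s^2 + 1) ↔ -4cos(t); 1·1/(s^2 + 1) ↔ sin(t).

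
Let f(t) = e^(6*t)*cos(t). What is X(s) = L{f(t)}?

L{cos(t)} = s/(s^2 + 1).
By the first shifting theorem, multiplying by e^(6t) replaces s with s - 6.

X(s) = (s - 6)/((s - 6)^2 + 1)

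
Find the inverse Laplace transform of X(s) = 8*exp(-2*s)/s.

The factor e^(-2s) signals a time shift by c = 2 (second shifting theorem).
L{8} = 8/s, so L^-1{8/s} = 8.
Hence the inverse is u(t - 2) times that function evaluated at t - 2.

Heaviside(t - 2)*(8)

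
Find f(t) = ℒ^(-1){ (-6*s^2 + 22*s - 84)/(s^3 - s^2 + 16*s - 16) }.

f(t) = -4*exp(t) + 5*sin(4*t) - 2*cos(4*t)

Factor the denominator: s^3 - s^2 + 16*s - 16 = (s - 1)*(s^2 + 16).
Partial fraction decomposition gives [-4/(s - 1)] + [-2*s/(s^2 + 16)] + [20/(s^2 + 16)].
Invert each term: -4/(s - 1) ↔ -4e^(t); -2·s/(s^2 + 16) ↔ -2cos(4t); 5·4/(s^2 + 16) ↔ 5sin(4t).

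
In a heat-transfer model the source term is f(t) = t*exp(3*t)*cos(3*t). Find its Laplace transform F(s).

F(s) = s*(s - 6)/(s^2 - 6*s + 18)^2

L{cos(3t)} = s/(s^2 + 9).
Multiplying by e^(3t) shifts s → s - 3, so L{exp(3*t)*cos(3*t)} = (s - 3)/((s - 3)^2 + 9).
Then apply L{t·g(t)} = -d/ds[G(s)] with G(s) = (s - 3)/((s - 3)^2 + 9):
differentiating 1 time and applying the sign gives s*(s - 6)/(s^2 - 6*s + 18)^2.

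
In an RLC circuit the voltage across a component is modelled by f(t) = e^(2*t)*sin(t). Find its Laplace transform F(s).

F(s) = 1/((s - 2)^2 + 1)

L{sin(t)} = 1/(s^2 + 1).
By the first shifting theorem, multiplying by e^(2t) replaces s with s - 2.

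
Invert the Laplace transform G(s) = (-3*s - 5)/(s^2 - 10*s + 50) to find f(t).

Complete the square in the denominator: s^2 - 10*s + 50 = (s - 5)^2 + 5^2.
Split the numerator to match: -3*s - 5 = -3·(s - 5) - 4·5.
Invert each term: -3·(s - 5)/((s - 5)^2 + 25) ↔ -3e^(5t)cos(5t); -4·5/((s - 5)^2 + 25) ↔ -4e^(5t)sin(5t).

f(t) = -4*exp(5*t)*sin(5*t) - 3*exp(5*t)*cos(5*t)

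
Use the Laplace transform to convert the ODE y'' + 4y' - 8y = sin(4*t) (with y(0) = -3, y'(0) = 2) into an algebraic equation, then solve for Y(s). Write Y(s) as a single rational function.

Apply the Laplace transform to the equation.
Using L{y''} = s^2 Y - s·y(0) - y'(0) and L{y'} = sY - y(0), with y(0) = -3, y'(0) = 2, the left side becomes (s^2 + 4*s - 8)Y - (-3*s - 10).
The right side is L{sin(4*t)} = 4/(s^2 + 16).
So (s^2 + 4*s - 8)Y = 4/(s^2 + 16) + (-3*s - 10).
Isolate Y and clear denominators.

Y(s) = (-3*s^3 - 10*s^2 - 48*s - 156)/(s^4 + 4*s^3 + 8*s^2 + 64*s - 128)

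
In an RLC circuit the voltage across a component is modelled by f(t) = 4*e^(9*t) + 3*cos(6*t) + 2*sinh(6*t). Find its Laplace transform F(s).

F(s) = 3*s/(s^2 + 36) + 12/(s^2 - 36) + 4/(s - 9)

By linearity of the Laplace transform, transform each term separately.
(3)·[L{cos(6t)} = s/(s^2 + 36)]; (2)·[L{sinh(6t)} = 6/(s^2 - 36)]; (4)·[L{e^(9t)} = 1/(s - 9)].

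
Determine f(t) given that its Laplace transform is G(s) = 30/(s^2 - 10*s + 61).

Rewrite the denominator: s^2 - 10*s + 61 = (s - 5)^2 + 36.
The form in (s - 5) signals a first-shifting-theorem factor e^(5t).
Since L{sin(6t)} = 6/(s^2 + 36), the inverse is e^(5*t)*sin(6*t), scaled by 5.

f(t) = 5*exp(5*t)*sin(6*t)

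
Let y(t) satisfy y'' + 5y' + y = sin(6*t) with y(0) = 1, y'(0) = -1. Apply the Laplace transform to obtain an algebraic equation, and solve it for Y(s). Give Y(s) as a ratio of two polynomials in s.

Y(s) = (s^3 + 4*s^2 + 36*s + 150)/(s^4 + 5*s^3 + 37*s^2 + 180*s + 36)

Laplace-transform each side.
Using L{y''} = s^2 Y - s·y(0) - y'(0) and L{y'} = sY - y(0), with y(0) = 1, y'(0) = -1, the left side becomes (s^2 + 5*s + 1)Y - (s + 4).
The right side is L{sin(6*t)} = 6/(s^2 + 36).
So (s^2 + 5*s + 1)Y = 6/(s^2 + 36) + (s + 4).
Divide through and combine into a single rational function.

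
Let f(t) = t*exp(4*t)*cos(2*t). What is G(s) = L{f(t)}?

G(s) = (s - 6)*(s - 2)/(s^2 - 8*s + 20)^2

L{cos(2t)} = s/(s^2 + 4).
Multiplying by e^(4t) shifts s → s - 4, so L{exp(4*t)*cos(2*t)} = (s - 4)/((s - 4)^2 + 4).
Then apply L{t·g(t)} = -d/ds[H(s)] with H(s) = (s - 4)/((s - 4)^2 + 4):
differentiating 1 time and applying the sign gives (s - 6)*(s - 2)/(s^2 - 8*s + 20)^2.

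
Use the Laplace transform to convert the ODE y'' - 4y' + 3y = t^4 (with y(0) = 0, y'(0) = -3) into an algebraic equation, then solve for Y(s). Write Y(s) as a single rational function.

Laplace-transform each side.
The derivative rules (L{y''} = s^2 Y - s·y(0) - y'(0) and L{y'} = sY - y(0), with y(0) = 0, y'(0) = -3) turn the left side into (s^2 - 4*s + 3)Y - (-3).
The right side is L{t^4} = 24/s^5.
So (s^2 - 4*s + 3)Y = 24/s^5 + (-3).
Solve for Y(s) and write it as one ratio of polynomials.

Y(s) = (-3*s^5 + 24)/(s^7 - 4*s^6 + 3*s^5)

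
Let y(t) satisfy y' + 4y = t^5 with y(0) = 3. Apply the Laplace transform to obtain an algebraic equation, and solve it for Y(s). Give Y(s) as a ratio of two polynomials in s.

Laplace-transform each side.
With L{y'} = sY - y(0) = sY - 3: the LHS transforms to (s + 4)Y - (3).
The right side is L{t^5} = 120/s^6.
So (s + 4)Y = 120/s^6 + (3).
Divide through and combine into a single rational function.

Y(s) = (3*s^6 + 120)/(s^7 + 4*s^6)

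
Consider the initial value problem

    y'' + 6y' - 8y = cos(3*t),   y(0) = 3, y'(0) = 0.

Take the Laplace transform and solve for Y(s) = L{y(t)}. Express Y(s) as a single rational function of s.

Y(s) = (3*s^3 + 18*s^2 + 28*s + 162)/(s^4 + 6*s^3 + s^2 + 54*s - 72)

Take the Laplace transform of both sides.
The derivative rules (L{y''} = s^2 Y - s·y(0) - y'(0) and L{y'} = sY - y(0), with y(0) = 3, y'(0) = 0) turn the left side into (s^2 + 6*s - 8)Y - (3*s + 18).
The right side is L{cos(3*t)} = s/(s^2 + 9).
So (s^2 + 6*s - 8)Y = s/(s^2 + 9) + (3*s + 18).
Solve for Y(s) and write it as one ratio of polynomials.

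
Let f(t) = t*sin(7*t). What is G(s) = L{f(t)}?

L{sin(7t)} = 7/(s^2 + 49).
Then apply L{t·g(t)} = -d/ds[H(s)] with H(s) = 7/(s^2 + 49):
differentiating 1 time and applying the sign gives 14*s/(s^2 + 49)^2.

G(s) = 14*s/(s^2 + 49)^2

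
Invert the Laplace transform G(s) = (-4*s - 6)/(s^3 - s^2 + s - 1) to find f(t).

f(t) = -5*exp(t) + sin(t) + 5*cos(t)

Factor the denominator: s^3 - s^2 + s - 1 = (s - 1)*(s^2 + 1).
Partial fraction decomposition gives [-5/(s - 1)] + [5*s/(s^2 + 1)] + [1/(s^2 + 1)].
Invert each term: -5/(s - 1) ↔ -5e^(t); 5·s/(s^2 + 1) ↔ 5cos(t); 1·1/(s^2 + 1) ↔ sin(t).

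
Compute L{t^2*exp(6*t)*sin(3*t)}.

18*(s^2 - 12*s + 33)/(s^2 - 12*s + 45)^3

L{sin(3t)} = 3/(s^2 + 9).
Multiplying by e^(6t) shifts s → s - 6, so L{exp(6*t)*sin(3*t)} = 3/((s - 6)^2 + 9).
Then apply L{t^2·g(t)} = (-1)^2 d^2/ds^2[G(s)] with G(s) = 3/((s - 6)^2 + 9):
differentiating 2 times and applying the sign gives 18*(s^2 - 12*s + 33)/(s^2 - 12*s + 45)^3.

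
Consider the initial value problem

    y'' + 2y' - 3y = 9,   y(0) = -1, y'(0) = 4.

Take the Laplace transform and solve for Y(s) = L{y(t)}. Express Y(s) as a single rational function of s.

Apply the Laplace transform to the equation.
The derivative rules (L{y''} = s^2 Y - s·y(0) - y'(0) and L{y'} = sY - y(0), with y(0) = -1, y'(0) = 4) turn the left side into (s^2 + 2*s - 3)Y - (-s + 2).
The right side is L{9} = 9/s.
So (s^2 + 2*s - 3)Y = 9/s + (-s + 2).
Divide through and combine into a single rational function.

Y(s) = (-s^2 + 2*s + 9)/(s^3 + 2*s^2 - 3*s)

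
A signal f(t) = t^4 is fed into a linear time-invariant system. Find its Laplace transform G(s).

L{t^4} = 4!/s^5 = 24/s^5.

G(s) = 24/s^5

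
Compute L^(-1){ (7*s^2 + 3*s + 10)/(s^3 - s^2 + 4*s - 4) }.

Factor the denominator: s^3 - s^2 + 4*s - 4 = (s - 1)*(s^2 + 4).
Partial fraction decomposition gives [4/(s - 1)] + [3*s/(s^2 + 4)] + [6/(s^2 + 4)].
Invert each term: 4/(s - 1) ↔ 4e^(t); 3·s/(s^2 + 4) ↔ 3cos(2t); 3·2/(s^2 + 4) ↔ 3sin(2t).

4*exp(t) + 3*sin(2*t) + 3*cos(2*t)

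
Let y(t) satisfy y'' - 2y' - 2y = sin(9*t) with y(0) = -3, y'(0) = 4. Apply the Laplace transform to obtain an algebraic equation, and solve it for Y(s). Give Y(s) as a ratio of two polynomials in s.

Transform both sides with L{·}.
The derivative rules (L{y''} = s^2 Y - s·y(0) - y'(0) and L{y'} = sY - y(0), with y(0) = -3, y'(0) = 4) turn the left side into (s^2 - 2*s - 2)Y - (-3*s + 10).
The right side is L{sin(9*t)} = 9/(s^2 + 81).
So (s^2 - 2*s - 2)Y = 9/(s^2 + 81) + (-3*s + 10).
Isolate Y and clear denominators.

Y(s) = (-3*s^3 + 10*s^2 - 243*s + 819)/(s^4 - 2*s^3 + 79*s^2 - 162*s - 162)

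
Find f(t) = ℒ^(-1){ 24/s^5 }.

Since L{t^4} = 4!/s^5 = 24/s^5, the inverse is t^4.

f(t) = t^4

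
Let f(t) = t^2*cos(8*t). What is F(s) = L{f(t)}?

L{cos(8t)} = s/(s^2 + 64).
Then apply L{t^2·g(t)} = (-1)^2 d^2/ds^2[G(s)] with G(s) = s/(s^2 + 64):
differentiating 2 times and applying the sign gives 2*s*(s^2 - 192)/(s^2 + 64)^3.

F(s) = 2*s*(s^2 - 192)/(s^2 + 64)^3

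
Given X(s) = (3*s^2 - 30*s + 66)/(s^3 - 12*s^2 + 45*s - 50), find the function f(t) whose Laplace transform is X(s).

f(t) = -3*t*exp(5*t) + exp(5*t) + 2*exp(2*t)

Factor the denominator: s^3 - 12*s^2 + 45*s - 50 = (s - 5)^2*(s - 2).
Partial fraction decomposition gives [1/(s - 5)] + [-3/(s - 5)^2] + [2/(s - 2)].
Invert each term: 1/(s - 5) ↔ e^(5t); -3/(s - 5)^2 ↔ -3t·e^(5t); 2/(s - 2) ↔ 2e^(2t).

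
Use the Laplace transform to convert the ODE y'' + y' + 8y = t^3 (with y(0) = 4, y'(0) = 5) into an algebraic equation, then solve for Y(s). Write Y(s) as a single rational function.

Y(s) = (4*s^5 + 9*s^4 + 6)/(s^6 + s^5 + 8*s^4)

Laplace-transform each side.
The derivative rules (L{y''} = s^2 Y - s·y(0) - y'(0) and L{y'} = sY - y(0), with y(0) = 4, y'(0) = 5) turn the left side into (s^2 + s + 8)Y - (4*s + 9).
The right side is L{t^3} = 6/s^4.
So (s^2 + s + 8)Y = 6/s^4 + (4*s + 9).
Divide through and combine into a single rational function.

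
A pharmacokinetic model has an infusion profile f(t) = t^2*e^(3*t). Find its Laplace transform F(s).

F(s) = 2/(s - 3)^3

L{e^(3t)} = 1/(s - 3).
Then apply L{t^2·g(t)} = (-1)^2 d^2/ds^2[G(s)] with G(s) = 1/(s - 3):
differentiating 2 times and applying the sign gives 2/(s - 3)^3.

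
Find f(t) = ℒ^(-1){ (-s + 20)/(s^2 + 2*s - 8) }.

f(t) = 3*exp(2*t) - 4*exp(-4*t)

Factor the denominator: s^2 + 2*s - 8 = (s - 2)*(s + 4).
Partial fraction decomposition gives [-4/(s + 4)] + [3/(s - 2)].
Invert each term: -4/(s + 4) ↔ -4e^(-4t); 3/(s - 2) ↔ 3e^(2t).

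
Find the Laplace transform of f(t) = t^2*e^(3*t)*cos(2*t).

2*(s - 3)*(s^2 - 6*s - 3)/(s^2 - 6*s + 13)^3

L{cos(2t)} = s/(s^2 + 4).
Multiplying by e^(3t) shifts s → s - 3, so L{e^(3*t)*cos(2*t)} = (s - 3)/((s - 3)^2 + 4).
Then apply L{t^2·g(t)} = (-1)^2 d^2/ds^2[G(s)] with G(s) = (s - 3)/((s - 3)^2 + 4):
differentiating 2 times and applying the sign gives 2*(s - 3)*(s^2 - 6*s - 3)/(s^2 - 6*s + 13)^3.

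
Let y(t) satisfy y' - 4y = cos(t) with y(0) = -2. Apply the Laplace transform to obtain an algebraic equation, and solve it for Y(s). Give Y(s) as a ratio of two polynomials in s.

Y(s) = (-2*s^2 + s - 2)/(s^3 - 4*s^2 + s - 4)

Apply the Laplace transform to the equation.
Using L{y'} = sY - y(0) = sY - (-2), the left side becomes (s - 4)Y - (-2).
The right side is L{cos(t)} = s/(s^2 + 1).
So (s - 4)Y = s/(s^2 + 1) + (-2).
Divide through and combine into a single rational function.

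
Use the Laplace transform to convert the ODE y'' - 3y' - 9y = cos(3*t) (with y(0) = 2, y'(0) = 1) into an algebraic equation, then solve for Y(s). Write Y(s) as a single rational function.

Y(s) = (2*s^3 - 5*s^2 + 19*s - 45)/(s^4 - 3*s^3 - 27*s - 81)

Apply the Laplace transform to the equation.
Using L{y''} = s^2 Y - s·y(0) - y'(0) and L{y'} = sY - y(0), with y(0) = 2, y'(0) = 1, the left side becomes (s^2 - 3*s - 9)Y - (2*s - 5).
The right side is L{cos(3*t)} = s/(s^2 + 9).
So (s^2 - 3*s - 9)Y = s/(s^2 + 9) + (2*s - 5).
Isolate Y and clear denominators.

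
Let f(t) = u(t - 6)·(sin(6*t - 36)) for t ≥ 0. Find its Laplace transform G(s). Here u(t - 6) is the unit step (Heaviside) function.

By the second shifting theorem, L{u(t - c)·g(t - c)} = e^(-cs)·H(s) with c = 6 and H(s) = L{g(t)}.
L{sin(6t)} = 6/(s^2 + 36).

G(s) = 6*exp(-6*s)/(s^2 + 36)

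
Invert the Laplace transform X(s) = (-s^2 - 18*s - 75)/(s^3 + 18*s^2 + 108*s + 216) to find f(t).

f(t) = -3*t^2*exp(-6*t)/2 - 6*t*exp(-6*t) - exp(-6*t)

Factor the denominator: s^3 + 18*s^2 + 108*s + 216 = (s + 6)^3.
Partial fraction decomposition gives [-1/(s + 6)] + [-6/(s + 6)^2] + [-3/(s + 6)^3].
Invert each term: -1/(s + 6) ↔ -e^(-6t); -6/(s + 6)^2 ↔ -6t·e^(-6t); -3/(s + 6)^3 ↔ (-3/2)t^2·e^(-6t).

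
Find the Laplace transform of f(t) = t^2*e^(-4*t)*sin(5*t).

10*(3*s^2 + 24*s + 23)/(s^2 + 8*s + 41)^3

L{sin(5t)} = 5/(s^2 + 25).
Multiplying by e^(-4t) shifts s → s + 4, so L{e^(-4*t)*sin(5*t)} = 5/((s + 4)^2 + 25).
Then apply L{t^2·g(t)} = (-1)^2 d^2/ds^2[G(s)] with G(s) = 5/((s + 4)^2 + 25):
differentiating 2 times and applying the sign gives 10*(3*s^2 + 24*s + 23)/(s^2 + 8*s + 41)^3.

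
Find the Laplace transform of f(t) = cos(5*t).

L{cos(5t)} = s/(s^2 + 25).

s/(s^2 + 25)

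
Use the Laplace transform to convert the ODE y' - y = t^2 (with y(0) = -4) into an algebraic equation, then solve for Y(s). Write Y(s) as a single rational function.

Transform both sides with L{·}.
The derivative rules (L{y'} = sY - y(0) = sY - (-4)) turn the left side into (s - 1)Y - (-4).
The right side is L{t^2} = 2/s^3.
So (s - 1)Y = 2/s^3 + (-4).
Divide through and combine into a single rational function.

Y(s) = (-4*s^3 + 2)/(s^4 - s^3)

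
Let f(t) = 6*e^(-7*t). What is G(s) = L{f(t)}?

G(s) = 6/(s + 7)

L{6} = 6/s.
By the first shifting theorem, multiplying by e^(-7t) replaces s with s + 7.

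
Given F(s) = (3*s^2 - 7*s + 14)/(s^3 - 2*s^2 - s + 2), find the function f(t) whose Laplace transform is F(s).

f(t) = 4*exp(2*t) - 5*exp(t) + 4*exp(-t)

Factor the denominator: s^3 - 2*s^2 - s + 2 = (s - 2)*(s - 1)*(s + 1).
Partial fraction decomposition gives [-5/(s - 1)] + [4/(s - 2)] + [4/(s + 1)].
Invert each term: -5/(s - 1) ↔ -5e^(t); 4/(s - 2) ↔ 4e^(2t); 4/(s + 1) ↔ 4e^(-t).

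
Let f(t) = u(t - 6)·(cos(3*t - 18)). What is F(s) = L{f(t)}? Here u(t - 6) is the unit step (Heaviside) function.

By the second shifting theorem, L{u(t - c)·g(t - c)} = e^(-cs)·G(s) with c = 6 and G(s) = L{g(t)}.
L{cos(3t)} = s/(s^2 + 9).

F(s) = s*exp(-6*s)/(s^2 + 9)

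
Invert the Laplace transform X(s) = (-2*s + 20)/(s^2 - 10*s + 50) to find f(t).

f(t) = 2*exp(5*t)*sin(5*t) - 2*exp(5*t)*cos(5*t)

Complete the square in the denominator: s^2 - 10*s + 50 = (s - 5)^2 + 5^2.
Split the numerator to match: -2*s + 20 = -2·(s - 5) + 2·5.
Invert each term: -2·(s - 5)/((s - 5)^2 + 25) ↔ -2e^(5t)cos(5t); 2·5/((s - 5)^2 + 25) ↔ 2e^(5t)sin(5t).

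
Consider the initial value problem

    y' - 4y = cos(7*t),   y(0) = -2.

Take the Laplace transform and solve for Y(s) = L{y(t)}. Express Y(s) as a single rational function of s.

Laplace-transform each side.
With L{y'} = sY - y(0) = sY - (-2): the LHS transforms to (s - 4)Y - (-2).
The right side is L{cos(7*t)} = s/(s^2 + 49).
So (s - 4)Y = s/(s^2 + 49) + (-2).
Solve for Y(s) and write it as one ratio of polynomials.

Y(s) = (-2*s^2 + s - 98)/(s^3 - 4*s^2 + 49*s - 196)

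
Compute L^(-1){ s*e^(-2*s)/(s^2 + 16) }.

Heaviside(t - 2)*(cos(4*t - 8))

The factor e^(-2s) signals a time shift by c = 2 (second shifting theorem).
L{cos(4t)} = s/(s^2 + 16), so L^-1{s/(s^2 + 16)} = cos(4*t).
Hence the inverse is u(t - 2) times that function evaluated at t - 2.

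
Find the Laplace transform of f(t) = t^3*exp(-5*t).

L{t^3} = 3!/s^4 = 6/s^4.
By the first shifting theorem, multiplying by e^(-5t) replaces s with s + 5.

6/(s + 5)^4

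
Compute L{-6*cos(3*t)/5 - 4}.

The transform is linear, so treat each term independently.
L{-4} = -4/s; (-6/5)·[L{cos(3t)} = s/(s^2 + 9)].

-6*s/(5*(s^2 + 9)) - 4/s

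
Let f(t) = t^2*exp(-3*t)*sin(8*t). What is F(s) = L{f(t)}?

F(s) = 16*(3*s^2 + 18*s - 37)/(s^2 + 6*s + 73)^3

L{sin(8t)} = 8/(s^2 + 64).
Multiplying by e^(-3t) shifts s → s + 3, so L{exp(-3*t)*sin(8*t)} = 8/((s + 3)^2 + 64).
Then apply L{t^2·g(t)} = (-1)^2 d^2/ds^2[G(s)] with G(s) = 8/((s + 3)^2 + 64):
differentiating 2 times and applying the sign gives 16*(3*s^2 + 18*s - 37)/(s^2 + 6*s + 73)^3.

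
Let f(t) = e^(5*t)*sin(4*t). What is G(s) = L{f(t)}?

G(s) = 4/((s - 5)^2 + 16)

L{sin(4t)} = 4/(s^2 + 16).
By the first shifting theorem, multiplying by e^(5t) replaces s with s - 5.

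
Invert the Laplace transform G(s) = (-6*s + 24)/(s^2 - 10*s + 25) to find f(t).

Factor the denominator: s^2 - 10*s + 25 = (s - 5)^2.
Partial fraction decomposition gives [-6/(s - 5)] + [-6/(s - 5)^2].
Invert each term: -6/(s - 5) ↔ -6e^(5t); -6/(s - 5)^2 ↔ -6t·e^(5t).

f(t) = -6*t*exp(5*t) - 6*exp(5*t)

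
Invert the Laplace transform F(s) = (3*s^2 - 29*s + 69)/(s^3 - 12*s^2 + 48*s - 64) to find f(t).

f(t) = t^2*exp(4*t)/2 - 5*t*exp(4*t) + 3*exp(4*t)

Factor the denominator: s^3 - 12*s^2 + 48*s - 64 = (s - 4)^3.
Partial fraction decomposition gives [3/(s - 4)] + [-5/(s - 4)^2] + [(s - 4)^(-3)].
Invert each term: 3/(s - 4) ↔ 3e^(4t); -5/(s - 4)^2 ↔ -5t·e^(4t); 1/(s - 4)^3 ↔ (1/2)t^2·e^(4t).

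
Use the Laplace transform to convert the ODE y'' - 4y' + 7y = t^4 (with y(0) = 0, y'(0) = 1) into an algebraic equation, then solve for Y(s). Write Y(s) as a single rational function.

Apply the Laplace transform to the equation.
With L{y''} = s^2 Y - s·y(0) - y'(0) and L{y'} = sY - y(0), with y(0) = 0, y'(0) = 1: the LHS transforms to (s^2 - 4*s + 7)Y - (1).
The right side is L{t^4} = 24/s^5.
So (s^2 - 4*s + 7)Y = 24/s^5 + (1).
Divide through and combine into a single rational function.

Y(s) = (s^5 + 24)/(s^7 - 4*s^6 + 7*s^5)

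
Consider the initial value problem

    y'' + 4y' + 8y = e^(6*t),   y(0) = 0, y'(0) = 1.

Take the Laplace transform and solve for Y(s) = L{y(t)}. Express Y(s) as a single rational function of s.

Transform both sides with L{·}.
With L{y''} = s^2 Y - s·y(0) - y'(0) and L{y'} = sY - y(0), with y(0) = 0, y'(0) = 1: the LHS transforms to (s^2 + 4*s + 8)Y - (1).
The right side is L{e^(6*t)} = 1/(s - 6).
So (s^2 + 4*s + 8)Y = 1/(s - 6) + (1).
Divide through and combine into a single rational function.

Y(s) = (s - 5)/(s^3 - 2*s^2 - 16*s - 48)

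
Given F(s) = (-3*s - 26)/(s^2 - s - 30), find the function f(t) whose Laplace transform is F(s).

f(t) = -4*exp(6*t) + exp(-5*t)

Factor the denominator: s^2 - s - 30 = (s - 6)*(s + 5).
Partial fraction decomposition gives [-4/(s - 6)] + [1/(s + 5)].
Invert each term: -4/(s - 6) ↔ -4e^(6t); 1/(s + 5) ↔ e^(-5t).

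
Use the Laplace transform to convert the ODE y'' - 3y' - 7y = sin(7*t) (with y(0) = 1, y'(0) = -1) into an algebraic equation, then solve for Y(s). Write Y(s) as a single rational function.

Y(s) = (s^3 - 4*s^2 + 49*s - 189)/(s^4 - 3*s^3 + 42*s^2 - 147*s - 343)

Transform both sides with L{·}.
The derivative rules (L{y''} = s^2 Y - s·y(0) - y'(0) and L{y'} = sY - y(0), with y(0) = 1, y'(0) = -1) turn the left side into (s^2 - 3*s - 7)Y - (s - 4).
The right side is L{sin(7*t)} = 7/(s^2 + 49).
So (s^2 - 3*s - 7)Y = 7/(s^2 + 49) + (s - 4).
Divide through and combine into a single rational function.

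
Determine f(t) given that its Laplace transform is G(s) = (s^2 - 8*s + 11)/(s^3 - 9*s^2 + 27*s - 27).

f(t) = -2*t^2*exp(3*t) - 2*t*exp(3*t) + exp(3*t)

Factor the denominator: s^3 - 9*s^2 + 27*s - 27 = (s - 3)^3.
Partial fraction decomposition gives [1/(s - 3)] + [-2/(s - 3)^2] + [-4/(s - 3)^3].
Invert each term: 1/(s - 3) ↔ e^(3t); -2/(s - 3)^2 ↔ -2t·e^(3t); -4/(s - 3)^3 ↔ (-2)t^2·e^(3t).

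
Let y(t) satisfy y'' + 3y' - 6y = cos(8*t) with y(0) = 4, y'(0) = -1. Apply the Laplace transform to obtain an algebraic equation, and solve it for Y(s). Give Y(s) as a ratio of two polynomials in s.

Take the Laplace transform of both sides.
Using L{y''} = s^2 Y - s·y(0) - y'(0) and L{y'} = sY - y(0), with y(0) = 4, y'(0) = -1, the left side becomes (s^2 + 3*s - 6)Y - (4*s + 11).
The right side is L{cos(8*t)} = s/(s^2 + 64).
So (s^2 + 3*s - 6)Y = s/(s^2 + 64) + (4*s + 11).
Solve for Y(s) and write it as one ratio of polynomials.

Y(s) = (4*s^3 + 11*s^2 + 257*s + 704)/(s^4 + 3*s^3 + 58*s^2 + 192*s - 384)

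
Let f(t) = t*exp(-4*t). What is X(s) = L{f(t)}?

L{e^(-4t)} = 1/(s + 4).
Then apply L{t·g(t)} = -d/ds[G(s)] with G(s) = 1/(s + 4):
differentiating 1 time and applying the sign gives (s + 4)^(-2).

X(s) = (s + 4)^(-2)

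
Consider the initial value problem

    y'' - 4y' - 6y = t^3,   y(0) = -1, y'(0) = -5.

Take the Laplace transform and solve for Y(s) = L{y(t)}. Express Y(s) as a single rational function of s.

Apply the Laplace transform to the equation.
With L{y''} = s^2 Y - s·y(0) - y'(0) and L{y'} = sY - y(0), with y(0) = -1, y'(0) = -5: the LHS transforms to (s^2 - 4*s - 6)Y - (-s - 1).
The right side is L{t^3} = 6/s^4.
So (s^2 - 4*s - 6)Y = 6/s^4 + (-s - 1).
Isolate Y and clear denominators.

Y(s) = (-s^5 - s^4 + 6)/(s^6 - 4*s^5 - 6*s^4)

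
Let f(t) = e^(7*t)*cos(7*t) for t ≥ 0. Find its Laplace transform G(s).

G(s) = (s - 7)/((s - 7)^2 + 49)

L{cos(7t)} = s/(s^2 + 49).
By the first shifting theorem, multiplying by e^(7t) replaces s with s - 7.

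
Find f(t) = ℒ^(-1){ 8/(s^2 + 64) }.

Since L{sin(8t)} = 8/(s^2 + 64), the inverse is sin(8*t).

f(t) = sin(8*t)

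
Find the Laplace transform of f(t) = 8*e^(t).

8/(s - 1)

L{8} = 8/s.
By the first shifting theorem, multiplying by e^(t) replaces s with s - 1.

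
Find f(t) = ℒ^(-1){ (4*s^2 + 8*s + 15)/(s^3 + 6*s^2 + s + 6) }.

Factor the denominator: s^3 + 6*s^2 + s + 6 = (s + 6)*(s^2 + 1).
Partial fraction decomposition gives [3/(s + 6)] + [s/(s^2 + 1)] + [2/(s^2 + 1)].
Invert each term: 3/(s + 6) ↔ 3e^(-6t); 1·s/(s^2 + 1) ↔ cos(t); 2·1/(s^2 + 1) ↔ 2sin(t).

f(t) = 2*sin(t) + cos(t) + 3*exp(-6*t)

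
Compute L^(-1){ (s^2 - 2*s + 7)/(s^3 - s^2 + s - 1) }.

3*exp(t) - 4*sin(t) - 2*cos(t)

Factor the denominator: s^3 - s^2 + s - 1 = (s - 1)*(s^2 + 1).
Partial fraction decomposition gives [3/(s - 1)] + [-2*s/(s^2 + 1)] + [-4/(s^2 + 1)].
Invert each term: 3/(s - 1) ↔ 3e^(t); -2·s/(s^2 + 1) ↔ -2cos(t); -4·1/(s^2 + 1) ↔ -4sin(t).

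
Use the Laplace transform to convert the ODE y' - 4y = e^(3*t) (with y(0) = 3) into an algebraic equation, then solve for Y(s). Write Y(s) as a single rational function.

Transform both sides with L{·}.
Using L{y'} = sY - y(0) = sY - 3, the left side becomes (s - 4)Y - (3).
The right side is L{e^(3*t)} = 1/(s - 3).
So (s - 4)Y = 1/(s - 3) + (3).
Divide through and combine into a single rational function.

Y(s) = (3*s - 8)/(s^2 - 7*s + 12)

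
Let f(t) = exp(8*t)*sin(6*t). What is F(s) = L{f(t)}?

F(s) = 6/((s - 8)^2 + 36)

L{sin(6t)} = 6/(s^2 + 36).
By the first shifting theorem, multiplying by e^(8t) replaces s with s - 8.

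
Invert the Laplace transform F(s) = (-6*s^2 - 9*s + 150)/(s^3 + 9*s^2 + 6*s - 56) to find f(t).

Factor the denominator: s^3 + 9*s^2 + 6*s - 56 = (s - 2)*(s + 4)*(s + 7).
Partial fraction decomposition gives [-5/(s + 4)] + [2/(s - 2)] + [-3/(s + 7)].
Invert each term: -5/(s + 4) ↔ -5e^(-4t); 2/(s - 2) ↔ 2e^(2t); -3/(s + 7) ↔ -3e^(-7t).

f(t) = 2*exp(2*t) - 5*exp(-4*t) - 3*exp(-7*t)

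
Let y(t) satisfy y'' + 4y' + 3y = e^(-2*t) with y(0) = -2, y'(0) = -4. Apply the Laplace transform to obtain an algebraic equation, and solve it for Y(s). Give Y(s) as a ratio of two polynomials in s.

Laplace-transform each side.
With L{y''} = s^2 Y - s·y(0) - y'(0) and L{y'} = sY - y(0), with y(0) = -2, y'(0) = -4: the LHS transforms to (s^2 + 4*s + 3)Y - (-2*s - 12).
The right side is L{e^(-2*t)} = 1/(s + 2).
So (s^2 + 4*s + 3)Y = 1/(s + 2) + (-2*s - 12).
Isolate Y and clear denominators.

Y(s) = (-2*s^2 - 16*s - 23)/(s^3 + 6*s^2 + 11*s + 6)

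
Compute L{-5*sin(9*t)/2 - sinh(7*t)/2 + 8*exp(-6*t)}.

Apply the Laplace transform termwise.
(8)·[L{e^(-6t)} = 1/(s + 6)]; (-5/2)·[L{sin(9t)} = 9/(s^2 + 81)]; (-1/2)·[L{sinh(7t)} = 7/(s^2 - 49)].

-45/(2*(s^2 + 81)) - 7/(2*(s^2 - 49)) + 8/(s + 6)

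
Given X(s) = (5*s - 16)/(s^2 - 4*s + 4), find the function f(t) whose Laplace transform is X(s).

Factor the denominator: s^2 - 4*s + 4 = (s - 2)^2.
Partial fraction decomposition gives [5/(s - 2)] + [-6/(s - 2)^2].
Invert each term: 5/(s - 2) ↔ 5e^(2t); -6/(s - 2)^2 ↔ -6t·e^(2t).

f(t) = -6*t*exp(2*t) + 5*exp(2*t)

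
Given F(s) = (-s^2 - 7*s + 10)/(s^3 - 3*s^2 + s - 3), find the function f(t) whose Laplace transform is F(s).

Factor the denominator: s^3 - 3*s^2 + s - 3 = (s - 3)*(s^2 + 1).
Partial fraction decomposition gives [-2/(s - 3)] + [s/(s^2 + 1)] + [-4/(s^2 + 1)].
Invert each term: -2/(s - 3) ↔ -2e^(3t); 1·s/(s^2 + 1) ↔ cos(t); -4·1/(s^2 + 1) ↔ -4sin(t).

f(t) = -2*exp(3*t) - 4*sin(t) + cos(t)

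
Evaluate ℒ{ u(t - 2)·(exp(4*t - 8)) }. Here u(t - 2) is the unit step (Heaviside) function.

exp(-2*s)/(s - 4)

By the second shifting theorem, L{u(t - c)·g(t - c)} = e^(-cs)·H(s) with c = 2 and H(s) = L{g(t)}.
L{e^(4t)} = 1/(s - 4).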